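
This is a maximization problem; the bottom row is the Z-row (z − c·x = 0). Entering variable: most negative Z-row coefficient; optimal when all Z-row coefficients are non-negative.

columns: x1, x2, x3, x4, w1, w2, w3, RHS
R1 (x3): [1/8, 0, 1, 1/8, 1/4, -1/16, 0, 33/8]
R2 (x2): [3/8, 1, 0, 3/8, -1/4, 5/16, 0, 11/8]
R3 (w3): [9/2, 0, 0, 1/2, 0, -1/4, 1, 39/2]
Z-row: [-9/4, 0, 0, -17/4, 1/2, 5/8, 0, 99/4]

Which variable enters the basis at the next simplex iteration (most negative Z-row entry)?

Negative Z-row entries: x1: -9/4, x4: -17/4.
The most negative is -17/4 in column x4, so x4 enters.

x4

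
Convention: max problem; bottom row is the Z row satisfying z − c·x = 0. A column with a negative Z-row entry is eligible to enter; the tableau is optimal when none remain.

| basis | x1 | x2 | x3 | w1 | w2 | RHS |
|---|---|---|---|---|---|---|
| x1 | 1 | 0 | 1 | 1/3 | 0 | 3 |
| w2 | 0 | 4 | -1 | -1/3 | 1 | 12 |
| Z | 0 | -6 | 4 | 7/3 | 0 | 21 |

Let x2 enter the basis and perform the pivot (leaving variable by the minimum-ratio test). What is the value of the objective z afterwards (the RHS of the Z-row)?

39

Ratio test on column x2 — row 1: entry 0 ≤ 0; row 2: 12/4 = 3. Minimum is 3 at row 2 (w2 leaves); pivot element 4.
Pivot on row 2; the Z-row RHS becomes 21 − (-6)·3 = 39.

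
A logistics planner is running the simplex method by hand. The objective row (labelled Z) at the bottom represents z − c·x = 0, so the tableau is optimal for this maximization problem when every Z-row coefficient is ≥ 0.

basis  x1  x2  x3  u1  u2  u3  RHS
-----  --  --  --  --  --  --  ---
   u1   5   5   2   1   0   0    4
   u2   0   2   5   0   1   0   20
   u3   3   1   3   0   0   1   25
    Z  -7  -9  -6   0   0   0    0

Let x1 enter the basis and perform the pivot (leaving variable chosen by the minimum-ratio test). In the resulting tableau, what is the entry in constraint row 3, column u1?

Ratio test on column x1 — row 1: 4/5 = 4/5; row 2: entry 0 ≤ 0; row 3: 25/3 = 25/3. Minimum is 4/5 at row 1 (u1 leaves); pivot element 5.
Divide row 1 by 5; eliminate column x1 from the other rows.
Row 3 update in column u1: 0 − 3·(1/5) = -3/5.

-3/5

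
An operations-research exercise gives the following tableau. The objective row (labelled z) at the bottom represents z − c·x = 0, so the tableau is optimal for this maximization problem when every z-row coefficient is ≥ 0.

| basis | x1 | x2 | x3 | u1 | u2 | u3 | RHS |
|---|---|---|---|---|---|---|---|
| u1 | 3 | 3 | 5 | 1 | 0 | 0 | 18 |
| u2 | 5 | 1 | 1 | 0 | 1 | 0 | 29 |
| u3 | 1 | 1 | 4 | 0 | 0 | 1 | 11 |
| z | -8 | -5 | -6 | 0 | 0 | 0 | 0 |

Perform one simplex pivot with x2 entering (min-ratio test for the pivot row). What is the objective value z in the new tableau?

30

Ratio test on column x2 — row 1: 18/3 = 6; row 2: 29/1 = 29; row 3: 11/1 = 11. Minimum is 6 at row 1 (u1 leaves); pivot element 3.
Pivot on row 1; the z-row RHS becomes 0 − (-5)·6 = 30.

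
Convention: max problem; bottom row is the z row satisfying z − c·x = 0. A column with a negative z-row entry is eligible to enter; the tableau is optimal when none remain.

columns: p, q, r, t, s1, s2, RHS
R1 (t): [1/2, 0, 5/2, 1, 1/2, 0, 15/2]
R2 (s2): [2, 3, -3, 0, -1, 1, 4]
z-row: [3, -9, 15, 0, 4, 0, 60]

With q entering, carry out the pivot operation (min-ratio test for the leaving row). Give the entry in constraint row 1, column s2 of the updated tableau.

Ratio test on column q — row 1: entry 0 ≤ 0; row 2: 4/3 = 4/3. Minimum is 4/3 at row 2 (s2 leaves); pivot element 3.
Divide row 2 by 3; eliminate column q from the other rows.
Row 1 update in column s2: 0 − 0·(1/3) = 0.

0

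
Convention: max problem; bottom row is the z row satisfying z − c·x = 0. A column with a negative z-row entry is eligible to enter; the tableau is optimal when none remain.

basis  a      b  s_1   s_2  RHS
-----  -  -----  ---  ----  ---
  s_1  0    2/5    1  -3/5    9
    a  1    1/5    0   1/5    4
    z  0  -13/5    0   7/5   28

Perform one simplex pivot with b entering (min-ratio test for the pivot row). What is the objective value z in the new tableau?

80

Ratio test on column b — row 1: 9/(2/5) = 45/2; row 2: 4/(1/5) = 20. Minimum is 20 at row 2 (a leaves); pivot element 1/5.
Pivot on row 2; the z-row RHS becomes 28 − (-13/5)·20 = 80.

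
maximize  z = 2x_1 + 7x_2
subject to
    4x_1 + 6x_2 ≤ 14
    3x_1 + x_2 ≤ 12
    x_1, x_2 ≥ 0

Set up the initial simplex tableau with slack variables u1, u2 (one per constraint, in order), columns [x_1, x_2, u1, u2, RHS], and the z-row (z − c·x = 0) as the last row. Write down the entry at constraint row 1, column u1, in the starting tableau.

1

Slack u1 belongs to constraint 1; its column is the unit vector e_1, so the entry in row 1 is 1.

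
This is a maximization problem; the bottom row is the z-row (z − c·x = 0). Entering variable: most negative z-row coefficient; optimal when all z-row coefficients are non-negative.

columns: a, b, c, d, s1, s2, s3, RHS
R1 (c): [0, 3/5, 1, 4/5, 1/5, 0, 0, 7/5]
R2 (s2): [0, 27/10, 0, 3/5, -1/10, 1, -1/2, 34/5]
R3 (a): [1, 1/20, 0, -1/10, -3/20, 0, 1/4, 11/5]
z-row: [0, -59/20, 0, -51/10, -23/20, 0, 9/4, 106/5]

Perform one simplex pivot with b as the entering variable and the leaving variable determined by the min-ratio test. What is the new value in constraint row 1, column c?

5/3

Ratio test on column b — row 1: (7/5)/(3/5) = 7/3; row 2: (34/5)/(27/10) = 68/27; row 3: (11/5)/(1/20) = 44. Minimum is 7/3 at row 1 (c leaves); pivot element 3/5.
Divide row 1 by 3/5; eliminate column b from the other rows.
In the new row 1, the c entry is the old entry divided by the pivot: 1/(3/5) = 5/3.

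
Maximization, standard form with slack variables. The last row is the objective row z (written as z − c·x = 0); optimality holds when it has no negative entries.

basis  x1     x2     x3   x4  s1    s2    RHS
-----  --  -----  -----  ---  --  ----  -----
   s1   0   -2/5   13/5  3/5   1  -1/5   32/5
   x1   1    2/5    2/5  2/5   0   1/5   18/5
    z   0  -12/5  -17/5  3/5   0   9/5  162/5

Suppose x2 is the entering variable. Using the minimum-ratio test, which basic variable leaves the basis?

x1

Column x2 entries and ratios — s1: -2/5 ≤ 0, skip; x1: (18/5)/(2/5) = 9.
Smallest ratio is 9 in the row of x1, so x1 leaves.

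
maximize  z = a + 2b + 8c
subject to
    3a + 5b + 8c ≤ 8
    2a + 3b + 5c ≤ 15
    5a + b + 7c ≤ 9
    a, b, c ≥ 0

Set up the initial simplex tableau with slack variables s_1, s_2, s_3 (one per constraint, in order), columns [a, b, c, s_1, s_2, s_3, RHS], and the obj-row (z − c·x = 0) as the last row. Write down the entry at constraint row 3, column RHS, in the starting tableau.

The RHS of constraint 3 is b_3 = 9.

9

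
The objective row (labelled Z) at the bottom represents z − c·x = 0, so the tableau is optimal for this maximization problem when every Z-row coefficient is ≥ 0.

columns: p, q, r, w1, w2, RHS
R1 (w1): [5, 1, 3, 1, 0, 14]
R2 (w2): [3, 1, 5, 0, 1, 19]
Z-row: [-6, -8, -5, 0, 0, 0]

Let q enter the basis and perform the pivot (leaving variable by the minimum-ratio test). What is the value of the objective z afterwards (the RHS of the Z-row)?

Ratio test on column q — row 1: 14/1 = 14; row 2: 19/1 = 19. Minimum is 14 at row 1 (w1 leaves); pivot element 1.
Pivot on row 1; the Z-row RHS becomes 0 − (-8)·14 = 112.

112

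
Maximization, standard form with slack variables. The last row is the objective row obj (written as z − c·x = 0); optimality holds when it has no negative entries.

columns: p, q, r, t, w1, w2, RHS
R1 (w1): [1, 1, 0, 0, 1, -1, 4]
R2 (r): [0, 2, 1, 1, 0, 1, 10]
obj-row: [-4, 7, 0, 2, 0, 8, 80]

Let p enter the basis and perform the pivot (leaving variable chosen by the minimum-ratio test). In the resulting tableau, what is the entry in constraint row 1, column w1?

1

Ratio test on column p — row 1: 4/1 = 4; row 2: entry 0 ≤ 0. Minimum is 4 at row 1 (w1 leaves); pivot element 1.
Divide row 1 by 1; eliminate column p from the other rows.
In the new row 1, the w1 entry is the old entry divided by the pivot: 1/1 = 1.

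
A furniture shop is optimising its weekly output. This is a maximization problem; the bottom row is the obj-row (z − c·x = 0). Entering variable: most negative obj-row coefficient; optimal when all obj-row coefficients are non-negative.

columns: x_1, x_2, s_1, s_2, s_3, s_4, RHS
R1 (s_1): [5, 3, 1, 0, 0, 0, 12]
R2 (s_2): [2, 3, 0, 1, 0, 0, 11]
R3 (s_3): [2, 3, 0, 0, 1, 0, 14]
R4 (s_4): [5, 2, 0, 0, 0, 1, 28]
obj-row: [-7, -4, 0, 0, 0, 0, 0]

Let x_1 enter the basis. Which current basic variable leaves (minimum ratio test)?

s_1

Column x_1 entries and ratios — s_1: 12/5 = 12/5; s_2: 11/2 = 11/2; s_3: 14/2 = 7; s_4: 28/5 = 28/5.
Smallest ratio is 12/5 in the row of s_1, so s_1 leaves.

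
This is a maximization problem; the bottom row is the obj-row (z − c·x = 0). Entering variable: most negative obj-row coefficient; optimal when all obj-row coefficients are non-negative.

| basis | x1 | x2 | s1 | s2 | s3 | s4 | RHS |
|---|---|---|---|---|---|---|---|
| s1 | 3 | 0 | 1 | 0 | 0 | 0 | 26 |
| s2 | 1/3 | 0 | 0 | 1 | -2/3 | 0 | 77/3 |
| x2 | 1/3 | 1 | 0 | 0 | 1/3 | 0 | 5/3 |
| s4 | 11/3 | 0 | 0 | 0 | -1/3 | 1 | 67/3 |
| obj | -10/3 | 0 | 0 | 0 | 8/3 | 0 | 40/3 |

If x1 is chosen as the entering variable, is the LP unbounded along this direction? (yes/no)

Column x1 has positive entries in row(s) 1, 2, 3, 4, so the ratio test bounds it — not unbounded.

no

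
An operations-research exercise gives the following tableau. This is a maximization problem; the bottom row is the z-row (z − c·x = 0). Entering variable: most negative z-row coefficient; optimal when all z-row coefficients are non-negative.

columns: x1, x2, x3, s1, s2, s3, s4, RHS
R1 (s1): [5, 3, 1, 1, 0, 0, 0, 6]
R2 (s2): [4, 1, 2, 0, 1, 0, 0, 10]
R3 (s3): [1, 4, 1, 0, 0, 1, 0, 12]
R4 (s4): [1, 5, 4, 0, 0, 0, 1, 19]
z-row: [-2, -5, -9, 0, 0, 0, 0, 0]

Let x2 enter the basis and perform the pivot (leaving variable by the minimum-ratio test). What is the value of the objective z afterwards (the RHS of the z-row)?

Ratio test on column x2 — row 1: 6/3 = 2; row 2: 10/1 = 10; row 3: 12/4 = 3; row 4: 19/5 = 19/5. Minimum is 2 at row 1 (s1 leaves); pivot element 3.
Pivot on row 1; the z-row RHS becomes 0 − (-5)·2 = 10.

10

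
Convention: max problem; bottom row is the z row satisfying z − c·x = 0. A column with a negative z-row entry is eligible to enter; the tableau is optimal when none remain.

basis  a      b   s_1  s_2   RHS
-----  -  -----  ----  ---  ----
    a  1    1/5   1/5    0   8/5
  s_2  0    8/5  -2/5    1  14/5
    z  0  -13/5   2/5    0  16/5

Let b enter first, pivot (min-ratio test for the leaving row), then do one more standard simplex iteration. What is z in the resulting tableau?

Ratio test on column b — row 1: (8/5)/(1/5) = 8; row 2: (14/5)/(8/5) = 7/4. Minimum is 7/4 at row 2 (s_2 leaves); pivot element 8/5.
Pivot on row 2; the z-row RHS becomes 16/5 − (-13/5)·(7/4) = 31/4.
Next entering variable (most negative z-row entry -1/4): s_1.
Ratio test on column s_1 — row 1: (5/4)/(1/4) = 5; row 2: entry -1/4 ≤ 0. Minimum is 5 at row 1 (a leaves); pivot element 1/4.
After the second pivot the z-row RHS is 31/4 − (-1/4)·5 = 9.

9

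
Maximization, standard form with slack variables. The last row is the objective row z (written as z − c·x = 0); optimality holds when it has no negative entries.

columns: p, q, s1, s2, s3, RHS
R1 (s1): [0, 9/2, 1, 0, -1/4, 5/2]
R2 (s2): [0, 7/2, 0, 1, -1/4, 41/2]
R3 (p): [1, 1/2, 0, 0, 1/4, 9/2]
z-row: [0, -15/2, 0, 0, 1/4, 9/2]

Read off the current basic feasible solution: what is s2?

s2 is basic (row 2); its value is the RHS of that row, 41/2.

41/2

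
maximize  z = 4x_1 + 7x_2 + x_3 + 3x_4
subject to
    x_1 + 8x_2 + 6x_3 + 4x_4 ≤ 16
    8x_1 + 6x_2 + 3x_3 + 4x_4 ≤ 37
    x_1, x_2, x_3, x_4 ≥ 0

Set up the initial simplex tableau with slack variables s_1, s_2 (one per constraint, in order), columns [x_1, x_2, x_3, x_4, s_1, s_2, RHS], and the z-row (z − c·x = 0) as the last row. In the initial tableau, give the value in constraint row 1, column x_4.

Constraint 1 has coefficient 4 on x_4.

4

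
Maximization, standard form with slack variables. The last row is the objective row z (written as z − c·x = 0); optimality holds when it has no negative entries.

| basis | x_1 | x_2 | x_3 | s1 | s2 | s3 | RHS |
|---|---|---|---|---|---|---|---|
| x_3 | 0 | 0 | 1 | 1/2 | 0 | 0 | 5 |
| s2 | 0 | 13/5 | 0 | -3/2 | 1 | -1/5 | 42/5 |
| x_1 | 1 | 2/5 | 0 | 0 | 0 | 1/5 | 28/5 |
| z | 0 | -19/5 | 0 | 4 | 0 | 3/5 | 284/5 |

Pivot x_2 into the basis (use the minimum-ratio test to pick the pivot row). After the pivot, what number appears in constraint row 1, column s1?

1/2

Ratio test on column x_2 — row 1: entry 0 ≤ 0; row 2: (42/5)/(13/5) = 42/13; row 3: (28/5)/(2/5) = 14. Minimum is 42/13 at row 2 (s2 leaves); pivot element 13/5.
Divide row 2 by 13/5; eliminate column x_2 from the other rows.
Row 1 update in column s1: 1/2 − 0·(-15/26) = 1/2.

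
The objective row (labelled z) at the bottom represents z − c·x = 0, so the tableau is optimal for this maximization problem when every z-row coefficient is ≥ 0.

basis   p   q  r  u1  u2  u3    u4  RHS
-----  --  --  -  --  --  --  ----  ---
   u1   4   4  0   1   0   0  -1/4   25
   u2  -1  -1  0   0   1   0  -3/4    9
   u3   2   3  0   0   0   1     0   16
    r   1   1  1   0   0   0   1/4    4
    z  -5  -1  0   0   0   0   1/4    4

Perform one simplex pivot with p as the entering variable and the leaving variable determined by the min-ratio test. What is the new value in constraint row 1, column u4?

Ratio test on column p — row 1: 25/4 = 25/4; row 2: entry -1 ≤ 0; row 3: 16/2 = 8; row 4: 4/1 = 4. Minimum is 4 at row 4 (r leaves); pivot element 1.
Divide row 4 by 1; eliminate column p from the other rows.
Row 1 update in column u4: -1/4 − 4·(1/4) = -5/4.

-5/4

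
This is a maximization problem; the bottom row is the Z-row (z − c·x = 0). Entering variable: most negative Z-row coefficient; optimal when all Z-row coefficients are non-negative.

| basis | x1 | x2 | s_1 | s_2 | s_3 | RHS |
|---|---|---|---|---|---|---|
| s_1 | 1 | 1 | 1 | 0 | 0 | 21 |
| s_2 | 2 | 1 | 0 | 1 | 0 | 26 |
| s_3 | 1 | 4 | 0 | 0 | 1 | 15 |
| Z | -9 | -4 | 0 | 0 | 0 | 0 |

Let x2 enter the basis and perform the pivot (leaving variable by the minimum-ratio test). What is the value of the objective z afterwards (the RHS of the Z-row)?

Ratio test on column x2 — row 1: 21/1 = 21; row 2: 26/1 = 26; row 3: 15/4 = 15/4. Minimum is 15/4 at row 3 (s_3 leaves); pivot element 4.
Pivot on row 3; the Z-row RHS becomes 0 − (-4)·(15/4) = 15.

15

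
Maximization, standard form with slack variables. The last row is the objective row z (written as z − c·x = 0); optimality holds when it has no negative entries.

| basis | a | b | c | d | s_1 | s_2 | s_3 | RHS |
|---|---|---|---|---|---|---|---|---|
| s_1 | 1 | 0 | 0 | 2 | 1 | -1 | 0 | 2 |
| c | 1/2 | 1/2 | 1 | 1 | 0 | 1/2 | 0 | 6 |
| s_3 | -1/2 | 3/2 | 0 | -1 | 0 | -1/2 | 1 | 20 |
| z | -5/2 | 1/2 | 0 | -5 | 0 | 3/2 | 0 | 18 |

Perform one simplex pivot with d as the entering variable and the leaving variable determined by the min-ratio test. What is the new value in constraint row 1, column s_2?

-1/2

Ratio test on column d — row 1: 2/2 = 1; row 2: 6/1 = 6; row 3: entry -1 ≤ 0. Minimum is 1 at row 1 (s_1 leaves); pivot element 2.
Divide row 1 by 2; eliminate column d from the other rows.
In the new row 1, the s_2 entry is the old entry divided by the pivot: (-1)/2 = -1/2.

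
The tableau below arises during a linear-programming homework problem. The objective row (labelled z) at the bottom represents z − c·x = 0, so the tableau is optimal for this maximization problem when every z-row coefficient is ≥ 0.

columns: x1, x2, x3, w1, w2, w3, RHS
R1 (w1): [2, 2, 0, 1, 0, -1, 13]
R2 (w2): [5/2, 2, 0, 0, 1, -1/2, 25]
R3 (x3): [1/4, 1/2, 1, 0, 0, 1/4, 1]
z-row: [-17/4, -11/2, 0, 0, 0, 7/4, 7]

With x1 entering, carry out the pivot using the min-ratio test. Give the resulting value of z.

24

Ratio test on column x1 — row 1: 13/2 = 13/2; row 2: 25/(5/2) = 10; row 3: 1/(1/4) = 4. Minimum is 4 at row 3 (x3 leaves); pivot element 1/4.
Pivot on row 3; the z-row RHS becomes 7 − (-17/4)·4 = 24.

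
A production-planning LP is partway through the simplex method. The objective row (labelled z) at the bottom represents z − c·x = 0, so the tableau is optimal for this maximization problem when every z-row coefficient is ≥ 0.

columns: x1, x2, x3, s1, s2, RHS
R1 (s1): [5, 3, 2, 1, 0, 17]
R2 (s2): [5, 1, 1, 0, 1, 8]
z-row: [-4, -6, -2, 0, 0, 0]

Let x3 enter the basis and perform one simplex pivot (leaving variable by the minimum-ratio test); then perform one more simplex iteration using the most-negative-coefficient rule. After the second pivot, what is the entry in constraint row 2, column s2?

Ratio test on column x3 — row 1: 17/2 = 17/2; row 2: 8/1 = 8. Minimum is 8 at row 2 (s2 leaves); pivot element 1.
Divide row 2 by 1; eliminate column x3 from the other rows.
Second iteration: most negative z-row entry is -4 in column x2, so x2 enters.
Ratio test on column x2 — row 1: 1/1 = 1; row 2: 8/1 = 8. Minimum is 1 at row 1 (s1 leaves); pivot element 1.
Divide row 1 by 1; eliminate column x2 from the other rows.
After both pivots, the entry at constraint row 2, column s2 is 3.

3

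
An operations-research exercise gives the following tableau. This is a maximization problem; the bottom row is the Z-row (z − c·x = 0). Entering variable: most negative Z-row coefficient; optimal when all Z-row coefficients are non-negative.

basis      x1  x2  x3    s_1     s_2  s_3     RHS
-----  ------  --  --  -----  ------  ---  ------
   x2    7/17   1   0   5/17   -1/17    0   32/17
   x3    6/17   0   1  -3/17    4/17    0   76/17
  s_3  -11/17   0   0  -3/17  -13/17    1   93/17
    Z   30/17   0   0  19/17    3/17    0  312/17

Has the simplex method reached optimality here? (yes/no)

yes

Every Z-row coefficient is ≥ 0, so the tableau is optimal.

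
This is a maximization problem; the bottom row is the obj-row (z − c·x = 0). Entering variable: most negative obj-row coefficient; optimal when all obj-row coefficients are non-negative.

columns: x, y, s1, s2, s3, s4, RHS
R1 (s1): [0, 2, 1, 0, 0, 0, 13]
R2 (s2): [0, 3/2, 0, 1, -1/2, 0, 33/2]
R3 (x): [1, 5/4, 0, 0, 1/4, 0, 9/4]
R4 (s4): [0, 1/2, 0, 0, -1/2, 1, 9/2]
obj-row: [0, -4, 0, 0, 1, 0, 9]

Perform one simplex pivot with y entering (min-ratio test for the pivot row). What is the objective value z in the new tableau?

Ratio test on column y — row 1: 13/2 = 13/2; row 2: (33/2)/(3/2) = 11; row 3: (9/4)/(5/4) = 9/5; row 4: (9/2)/(1/2) = 9. Minimum is 9/5 at row 3 (x leaves); pivot element 5/4.
Pivot on row 3; the obj-row RHS becomes 9 − (-4)·(9/5) = 81/5.

81/5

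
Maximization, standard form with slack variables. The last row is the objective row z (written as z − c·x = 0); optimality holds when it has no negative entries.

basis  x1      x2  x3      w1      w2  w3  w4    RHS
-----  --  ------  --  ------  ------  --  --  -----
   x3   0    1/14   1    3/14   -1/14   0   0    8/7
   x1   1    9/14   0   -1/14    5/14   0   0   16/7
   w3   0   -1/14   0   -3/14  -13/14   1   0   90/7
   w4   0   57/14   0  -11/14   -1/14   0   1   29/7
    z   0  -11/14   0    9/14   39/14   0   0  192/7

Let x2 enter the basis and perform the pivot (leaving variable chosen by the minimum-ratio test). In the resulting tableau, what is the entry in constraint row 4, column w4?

14/57

Ratio test on column x2 — row 1: (8/7)/(1/14) = 16; row 2: (16/7)/(9/14) = 32/9; row 3: entry -1/14 ≤ 0; row 4: (29/7)/(57/14) = 58/57. Minimum is 58/57 at row 4 (w4 leaves); pivot element 57/14.
Divide row 4 by 57/14; eliminate column x2 from the other rows.
In the new row 4, the w4 entry is the old entry divided by the pivot: 1/(57/14) = 14/57.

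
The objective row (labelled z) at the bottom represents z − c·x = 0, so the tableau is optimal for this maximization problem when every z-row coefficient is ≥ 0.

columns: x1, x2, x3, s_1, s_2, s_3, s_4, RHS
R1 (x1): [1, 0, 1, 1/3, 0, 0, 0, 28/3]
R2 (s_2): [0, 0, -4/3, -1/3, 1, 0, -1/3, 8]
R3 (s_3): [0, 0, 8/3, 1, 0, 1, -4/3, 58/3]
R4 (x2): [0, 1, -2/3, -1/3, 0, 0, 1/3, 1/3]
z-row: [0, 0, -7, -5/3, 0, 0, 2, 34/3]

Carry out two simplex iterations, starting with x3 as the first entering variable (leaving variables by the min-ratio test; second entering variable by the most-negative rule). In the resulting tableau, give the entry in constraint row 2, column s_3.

Ratio test on column x3 — row 1: (28/3)/1 = 28/3; row 2: entry -4/3 ≤ 0; row 3: (58/3)/(8/3) = 29/4; row 4: entry -2/3 ≤ 0. Minimum is 29/4 at row 3 (s_3 leaves); pivot element 8/3.
Divide row 3 by 8/3; eliminate column x3 from the other rows.
Second iteration: most negative z-row entry is -3/2 in column s_4, so s_4 enters.
Ratio test on column s_4 — row 1: (25/12)/(1/2) = 25/6; row 2: entry -1 ≤ 0; row 3: entry -1/2 ≤ 0; row 4: entry 0 ≤ 0. Minimum is 25/6 at row 1 (x1 leaves); pivot element 1/2.
Divide row 1 by 1/2; eliminate column s_4 from the other rows.
After both pivots, the entry at constraint row 2, column s_3 is -1/4.

-1/4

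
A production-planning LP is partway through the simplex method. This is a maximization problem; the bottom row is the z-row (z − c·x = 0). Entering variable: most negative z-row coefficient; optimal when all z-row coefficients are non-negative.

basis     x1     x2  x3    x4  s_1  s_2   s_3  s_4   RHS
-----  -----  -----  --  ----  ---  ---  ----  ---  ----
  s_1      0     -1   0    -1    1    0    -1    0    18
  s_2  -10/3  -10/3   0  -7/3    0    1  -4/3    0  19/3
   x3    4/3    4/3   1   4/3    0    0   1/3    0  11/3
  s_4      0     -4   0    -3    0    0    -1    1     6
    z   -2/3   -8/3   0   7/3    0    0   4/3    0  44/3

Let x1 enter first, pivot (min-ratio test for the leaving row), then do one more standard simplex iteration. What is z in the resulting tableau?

Ratio test on column x1 — row 1: entry 0 ≤ 0; row 2: entry -10/3 ≤ 0; row 3: (11/3)/(4/3) = 11/4; row 4: entry 0 ≤ 0. Minimum is 11/4 at row 3 (x3 leaves); pivot element 4/3.
Pivot on row 3; the z-row RHS becomes 44/3 − (-2/3)·(11/4) = 33/2.
Next entering variable (most negative z-row entry -2): x2.
Ratio test on column x2 — row 1: entry -1 ≤ 0; row 2: entry 0 ≤ 0; row 3: (11/4)/1 = 11/4; row 4: entry -4 ≤ 0. Minimum is 11/4 at row 3 (x1 leaves); pivot element 1.
After the second pivot the z-row RHS is 33/2 − (-2)·(11/4) = 22.

22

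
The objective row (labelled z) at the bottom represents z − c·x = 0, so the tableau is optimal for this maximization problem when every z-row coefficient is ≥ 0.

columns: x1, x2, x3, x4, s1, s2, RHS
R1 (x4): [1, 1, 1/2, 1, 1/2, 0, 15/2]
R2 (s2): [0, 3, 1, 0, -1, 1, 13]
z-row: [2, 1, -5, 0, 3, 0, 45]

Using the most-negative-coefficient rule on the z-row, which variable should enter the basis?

x3

Negative z-row entries: x3: -5.
The most negative is -5 in column x3, so x3 enters.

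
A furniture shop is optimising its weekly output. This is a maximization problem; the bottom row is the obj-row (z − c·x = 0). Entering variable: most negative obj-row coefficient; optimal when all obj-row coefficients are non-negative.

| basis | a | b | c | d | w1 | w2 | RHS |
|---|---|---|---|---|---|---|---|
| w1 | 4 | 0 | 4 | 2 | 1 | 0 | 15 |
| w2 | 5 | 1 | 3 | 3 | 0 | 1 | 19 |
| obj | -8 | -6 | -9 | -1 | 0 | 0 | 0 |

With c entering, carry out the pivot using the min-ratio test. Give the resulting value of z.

135/4

Ratio test on column c — row 1: 15/4 = 15/4; row 2: 19/3 = 19/3. Minimum is 15/4 at row 1 (w1 leaves); pivot element 4.
Pivot on row 1; the obj-row RHS becomes 0 − (-9)·(15/4) = 135/4.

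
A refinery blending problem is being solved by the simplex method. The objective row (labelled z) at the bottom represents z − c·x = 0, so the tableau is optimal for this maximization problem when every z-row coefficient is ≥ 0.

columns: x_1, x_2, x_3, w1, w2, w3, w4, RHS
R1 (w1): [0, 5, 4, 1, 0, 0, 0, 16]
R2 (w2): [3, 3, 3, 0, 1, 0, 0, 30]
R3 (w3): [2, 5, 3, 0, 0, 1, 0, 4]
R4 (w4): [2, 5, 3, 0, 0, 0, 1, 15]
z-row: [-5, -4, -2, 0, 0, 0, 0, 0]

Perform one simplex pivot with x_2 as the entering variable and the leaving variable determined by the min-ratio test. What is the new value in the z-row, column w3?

4/5

Ratio test on column x_2 — row 1: 16/5 = 16/5; row 2: 30/3 = 10; row 3: 4/5 = 4/5; row 4: 15/5 = 3. Minimum is 4/5 at row 3 (w3 leaves); pivot element 5.
Divide row 3 by 5; eliminate column x_2 from the other rows.
z-row update in column w3: 0 − (-4)·(1/5) = 4/5.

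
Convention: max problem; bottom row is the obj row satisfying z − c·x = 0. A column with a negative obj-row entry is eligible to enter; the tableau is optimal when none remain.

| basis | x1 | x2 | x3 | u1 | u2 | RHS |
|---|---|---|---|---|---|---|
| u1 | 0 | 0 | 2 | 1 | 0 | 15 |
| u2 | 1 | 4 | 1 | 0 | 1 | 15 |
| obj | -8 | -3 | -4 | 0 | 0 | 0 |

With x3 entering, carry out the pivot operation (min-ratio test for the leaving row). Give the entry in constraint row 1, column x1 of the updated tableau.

0

Ratio test on column x3 — row 1: 15/2 = 15/2; row 2: 15/1 = 15. Minimum is 15/2 at row 1 (u1 leaves); pivot element 2.
Divide row 1 by 2; eliminate column x3 from the other rows.
In the new row 1, the x1 entry is the old entry divided by the pivot: 0/2 = 0.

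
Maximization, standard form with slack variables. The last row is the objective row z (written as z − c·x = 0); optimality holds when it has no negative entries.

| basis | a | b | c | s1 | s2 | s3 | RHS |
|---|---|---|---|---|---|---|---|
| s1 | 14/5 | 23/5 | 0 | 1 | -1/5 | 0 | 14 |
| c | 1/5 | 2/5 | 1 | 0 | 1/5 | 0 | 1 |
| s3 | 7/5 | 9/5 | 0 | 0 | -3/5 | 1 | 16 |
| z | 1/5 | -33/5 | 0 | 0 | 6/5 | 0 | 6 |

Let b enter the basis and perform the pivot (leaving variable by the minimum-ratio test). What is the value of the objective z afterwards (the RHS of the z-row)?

45/2

Ratio test on column b — row 1: 14/(23/5) = 70/23; row 2: 1/(2/5) = 5/2; row 3: 16/(9/5) = 80/9. Minimum is 5/2 at row 2 (c leaves); pivot element 2/5.
Pivot on row 2; the z-row RHS becomes 6 − (-33/5)·(5/2) = 45/2.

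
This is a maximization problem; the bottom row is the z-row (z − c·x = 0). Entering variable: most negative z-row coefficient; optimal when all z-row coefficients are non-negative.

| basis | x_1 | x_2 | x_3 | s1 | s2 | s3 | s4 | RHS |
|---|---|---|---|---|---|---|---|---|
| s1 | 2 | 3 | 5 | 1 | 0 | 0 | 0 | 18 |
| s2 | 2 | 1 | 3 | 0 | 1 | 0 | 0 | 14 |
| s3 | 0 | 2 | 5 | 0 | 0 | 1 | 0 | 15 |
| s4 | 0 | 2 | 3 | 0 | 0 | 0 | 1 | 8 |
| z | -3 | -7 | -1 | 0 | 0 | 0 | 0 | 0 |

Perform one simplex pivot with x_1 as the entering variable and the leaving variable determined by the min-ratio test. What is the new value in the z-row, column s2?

3/2

Ratio test on column x_1 — row 1: 18/2 = 9; row 2: 14/2 = 7; row 3: entry 0 ≤ 0; row 4: entry 0 ≤ 0. Minimum is 7 at row 2 (s2 leaves); pivot element 2.
Divide row 2 by 2; eliminate column x_1 from the other rows.
z-row update in column s2: 0 − (-3)·(1/2) = 3/2.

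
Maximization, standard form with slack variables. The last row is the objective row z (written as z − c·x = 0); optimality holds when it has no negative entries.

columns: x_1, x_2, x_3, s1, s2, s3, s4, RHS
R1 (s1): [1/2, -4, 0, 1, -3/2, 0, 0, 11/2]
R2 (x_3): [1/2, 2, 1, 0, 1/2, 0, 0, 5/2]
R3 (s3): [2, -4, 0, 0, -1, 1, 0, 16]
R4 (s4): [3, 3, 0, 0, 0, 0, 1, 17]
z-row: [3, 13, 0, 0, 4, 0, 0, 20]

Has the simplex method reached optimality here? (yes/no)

yes

Every z-row coefficient is ≥ 0, so the tableau is optimal.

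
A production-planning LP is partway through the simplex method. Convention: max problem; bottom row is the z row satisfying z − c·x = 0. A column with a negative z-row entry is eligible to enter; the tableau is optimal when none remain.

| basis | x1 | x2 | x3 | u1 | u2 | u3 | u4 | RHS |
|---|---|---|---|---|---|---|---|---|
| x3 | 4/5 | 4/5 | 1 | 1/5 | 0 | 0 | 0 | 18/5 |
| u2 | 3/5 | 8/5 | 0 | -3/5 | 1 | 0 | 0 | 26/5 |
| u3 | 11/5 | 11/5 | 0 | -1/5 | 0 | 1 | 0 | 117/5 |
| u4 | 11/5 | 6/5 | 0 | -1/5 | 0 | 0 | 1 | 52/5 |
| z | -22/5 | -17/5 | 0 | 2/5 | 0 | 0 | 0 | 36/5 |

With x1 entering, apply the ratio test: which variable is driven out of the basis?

x3

Column x1 entries and ratios — x3: (18/5)/(4/5) = 9/2; u2: (26/5)/(3/5) = 26/3; u3: (117/5)/(11/5) = 117/11; u4: (52/5)/(11/5) = 52/11.
Smallest ratio is 9/2 in the row of x3, so x3 leaves.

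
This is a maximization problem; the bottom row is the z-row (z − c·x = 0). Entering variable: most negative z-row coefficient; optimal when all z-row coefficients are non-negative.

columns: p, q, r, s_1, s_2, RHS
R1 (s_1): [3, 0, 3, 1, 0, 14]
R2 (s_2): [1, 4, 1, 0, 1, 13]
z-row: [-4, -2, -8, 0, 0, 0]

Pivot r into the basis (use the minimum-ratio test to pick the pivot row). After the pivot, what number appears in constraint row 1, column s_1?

Ratio test on column r — row 1: 14/3 = 14/3; row 2: 13/1 = 13. Minimum is 14/3 at row 1 (s_1 leaves); pivot element 3.
Divide row 1 by 3; eliminate column r from the other rows.
In the new row 1, the s_1 entry is the old entry divided by the pivot: 1/3 = 1/3.

1/3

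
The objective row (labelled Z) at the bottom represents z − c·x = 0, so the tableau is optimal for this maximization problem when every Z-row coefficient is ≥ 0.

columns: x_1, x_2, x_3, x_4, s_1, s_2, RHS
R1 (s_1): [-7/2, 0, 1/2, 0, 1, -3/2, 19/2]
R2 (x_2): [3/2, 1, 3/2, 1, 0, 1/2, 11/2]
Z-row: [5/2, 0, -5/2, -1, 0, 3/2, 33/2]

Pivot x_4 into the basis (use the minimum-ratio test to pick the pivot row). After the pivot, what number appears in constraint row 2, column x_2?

Ratio test on column x_4 — row 1: entry 0 ≤ 0; row 2: (11/2)/1 = 11/2. Minimum is 11/2 at row 2 (x_2 leaves); pivot element 1.
Divide row 2 by 1; eliminate column x_4 from the other rows.
In the new row 2, the x_2 entry is the old entry divided by the pivot: 1/1 = 1.

1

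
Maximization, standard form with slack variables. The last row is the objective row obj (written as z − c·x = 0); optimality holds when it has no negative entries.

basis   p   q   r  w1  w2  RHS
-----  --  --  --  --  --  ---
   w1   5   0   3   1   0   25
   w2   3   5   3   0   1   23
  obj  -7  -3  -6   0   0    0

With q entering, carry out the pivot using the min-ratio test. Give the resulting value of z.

Ratio test on column q — row 1: entry 0 ≤ 0; row 2: 23/5 = 23/5. Minimum is 23/5 at row 2 (w2 leaves); pivot element 5.
Pivot on row 2; the obj-row RHS becomes 0 − (-3)·(23/5) = 69/5.

69/5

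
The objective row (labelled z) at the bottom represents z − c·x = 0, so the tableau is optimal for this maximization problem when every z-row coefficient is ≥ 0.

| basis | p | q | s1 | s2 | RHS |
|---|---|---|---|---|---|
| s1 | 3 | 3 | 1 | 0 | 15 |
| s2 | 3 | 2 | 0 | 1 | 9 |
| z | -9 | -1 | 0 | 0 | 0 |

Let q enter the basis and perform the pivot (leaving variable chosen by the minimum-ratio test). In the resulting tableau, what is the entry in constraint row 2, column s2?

1/2

Ratio test on column q — row 1: 15/3 = 5; row 2: 9/2 = 9/2. Minimum is 9/2 at row 2 (s2 leaves); pivot element 2.
Divide row 2 by 2; eliminate column q from the other rows.
In the new row 2, the s2 entry is the old entry divided by the pivot: 1/2 = 1/2.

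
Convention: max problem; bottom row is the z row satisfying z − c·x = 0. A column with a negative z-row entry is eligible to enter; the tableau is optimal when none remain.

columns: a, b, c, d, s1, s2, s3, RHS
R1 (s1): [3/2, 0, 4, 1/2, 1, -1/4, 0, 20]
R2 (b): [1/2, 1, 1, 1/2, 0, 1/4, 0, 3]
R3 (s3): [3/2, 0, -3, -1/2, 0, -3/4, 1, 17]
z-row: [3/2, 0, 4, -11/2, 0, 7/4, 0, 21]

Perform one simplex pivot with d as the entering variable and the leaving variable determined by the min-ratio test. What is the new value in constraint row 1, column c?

3

Ratio test on column d — row 1: 20/(1/2) = 40; row 2: 3/(1/2) = 6; row 3: entry -1/2 ≤ 0. Minimum is 6 at row 2 (b leaves); pivot element 1/2.
Divide row 2 by 1/2; eliminate column d from the other rows.
Row 1 update in column c: 4 − (1/2)·2 = 3.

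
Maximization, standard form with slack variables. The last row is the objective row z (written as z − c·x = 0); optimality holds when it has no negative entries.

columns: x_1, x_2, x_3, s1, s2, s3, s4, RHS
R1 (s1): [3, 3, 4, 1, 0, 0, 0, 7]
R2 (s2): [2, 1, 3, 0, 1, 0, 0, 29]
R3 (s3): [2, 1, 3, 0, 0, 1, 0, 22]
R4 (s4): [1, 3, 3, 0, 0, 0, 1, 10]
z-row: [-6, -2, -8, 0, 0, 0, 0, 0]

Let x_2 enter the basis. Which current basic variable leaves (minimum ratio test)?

Column x_2 entries and ratios — s1: 7/3 = 7/3; s2: 29/1 = 29; s3: 22/1 = 22; s4: 10/3 = 10/3.
Smallest ratio is 7/3 in the row of s1, so s1 leaves.

s1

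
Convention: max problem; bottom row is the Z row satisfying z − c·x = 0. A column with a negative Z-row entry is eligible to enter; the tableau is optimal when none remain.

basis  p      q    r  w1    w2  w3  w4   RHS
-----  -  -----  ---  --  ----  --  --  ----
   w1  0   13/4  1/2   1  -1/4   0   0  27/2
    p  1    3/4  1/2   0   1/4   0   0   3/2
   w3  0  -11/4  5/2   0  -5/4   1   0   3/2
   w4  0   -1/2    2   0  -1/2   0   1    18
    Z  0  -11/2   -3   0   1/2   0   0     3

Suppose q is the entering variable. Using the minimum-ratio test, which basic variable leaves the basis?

Column q entries and ratios — w1: (27/2)/(13/4) = 54/13; p: (3/2)/(3/4) = 2; w3: -11/4 ≤ 0, skip; w4: -1/2 ≤ 0, skip.
Smallest ratio is 2 in the row of p, so p leaves.

p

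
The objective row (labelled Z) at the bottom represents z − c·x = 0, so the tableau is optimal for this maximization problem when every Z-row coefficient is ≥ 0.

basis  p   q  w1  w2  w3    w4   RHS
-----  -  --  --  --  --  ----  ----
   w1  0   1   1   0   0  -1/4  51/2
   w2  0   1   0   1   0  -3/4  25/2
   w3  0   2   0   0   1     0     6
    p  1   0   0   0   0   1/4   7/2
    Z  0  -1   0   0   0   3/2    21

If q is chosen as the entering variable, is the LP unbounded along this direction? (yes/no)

no

Column q has positive entries in row(s) 1, 2, 3, so the ratio test bounds it — not unbounded.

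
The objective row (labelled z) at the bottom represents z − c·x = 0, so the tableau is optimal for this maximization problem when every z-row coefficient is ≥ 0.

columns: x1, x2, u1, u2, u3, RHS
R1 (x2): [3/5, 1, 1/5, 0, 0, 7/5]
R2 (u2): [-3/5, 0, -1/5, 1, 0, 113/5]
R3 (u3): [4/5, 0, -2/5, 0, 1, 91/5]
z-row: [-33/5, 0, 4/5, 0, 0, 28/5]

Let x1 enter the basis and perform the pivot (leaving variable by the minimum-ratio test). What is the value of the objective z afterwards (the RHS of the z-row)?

Ratio test on column x1 — row 1: (7/5)/(3/5) = 7/3; row 2: entry -3/5 ≤ 0; row 3: (91/5)/(4/5) = 91/4. Minimum is 7/3 at row 1 (x2 leaves); pivot element 3/5.
Pivot on row 1; the z-row RHS becomes 28/5 − (-33/5)·(7/3) = 21.

21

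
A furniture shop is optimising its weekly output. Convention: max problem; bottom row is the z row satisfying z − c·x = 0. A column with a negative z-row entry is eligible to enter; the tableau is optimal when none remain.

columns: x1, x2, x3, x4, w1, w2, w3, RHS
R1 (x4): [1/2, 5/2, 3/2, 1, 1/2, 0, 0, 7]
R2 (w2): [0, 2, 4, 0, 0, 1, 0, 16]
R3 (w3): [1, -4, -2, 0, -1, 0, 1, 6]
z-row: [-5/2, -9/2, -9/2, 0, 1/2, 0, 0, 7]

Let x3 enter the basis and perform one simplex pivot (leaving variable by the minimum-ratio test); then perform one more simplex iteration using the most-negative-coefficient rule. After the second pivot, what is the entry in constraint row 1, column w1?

1

Ratio test on column x3 — row 1: 7/(3/2) = 14/3; row 2: 16/4 = 4; row 3: entry -2 ≤ 0. Minimum is 4 at row 2 (w2 leaves); pivot element 4.
Divide row 2 by 4; eliminate column x3 from the other rows.
Second iteration: most negative z-row entry is -5/2 in column x1, so x1 enters.
Ratio test on column x1 — row 1: 1/(1/2) = 2; row 2: entry 0 ≤ 0; row 3: 14/1 = 14. Minimum is 2 at row 1 (x4 leaves); pivot element 1/2.
Divide row 1 by 1/2; eliminate column x1 from the other rows.
After both pivots, the entry at constraint row 1, column w1 is 1.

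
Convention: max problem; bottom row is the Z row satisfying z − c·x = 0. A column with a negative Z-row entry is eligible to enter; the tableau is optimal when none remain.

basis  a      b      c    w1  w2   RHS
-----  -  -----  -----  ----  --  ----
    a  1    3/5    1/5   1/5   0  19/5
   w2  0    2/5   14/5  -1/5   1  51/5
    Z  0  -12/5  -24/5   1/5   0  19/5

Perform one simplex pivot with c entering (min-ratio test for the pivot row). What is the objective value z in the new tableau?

Ratio test on column c — row 1: (19/5)/(1/5) = 19; row 2: (51/5)/(14/5) = 51/14. Minimum is 51/14 at row 2 (w2 leaves); pivot element 14/5.
Pivot on row 2; the Z-row RHS becomes 19/5 − (-24/5)·(51/14) = 149/7.

149/7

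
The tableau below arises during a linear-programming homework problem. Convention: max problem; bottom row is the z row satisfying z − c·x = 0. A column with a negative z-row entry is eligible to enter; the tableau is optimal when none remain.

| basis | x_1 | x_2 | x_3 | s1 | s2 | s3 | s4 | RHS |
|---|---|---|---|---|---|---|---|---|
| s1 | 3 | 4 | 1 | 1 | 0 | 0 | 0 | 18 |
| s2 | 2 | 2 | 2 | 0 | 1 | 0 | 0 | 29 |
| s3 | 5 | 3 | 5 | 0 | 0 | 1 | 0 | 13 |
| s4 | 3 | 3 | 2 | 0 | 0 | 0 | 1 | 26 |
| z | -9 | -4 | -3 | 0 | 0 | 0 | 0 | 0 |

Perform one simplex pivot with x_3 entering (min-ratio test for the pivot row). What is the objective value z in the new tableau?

Ratio test on column x_3 — row 1: 18/1 = 18; row 2: 29/2 = 29/2; row 3: 13/5 = 13/5; row 4: 26/2 = 13. Minimum is 13/5 at row 3 (s3 leaves); pivot element 5.
Pivot on row 3; the z-row RHS becomes 0 − (-3)·(13/5) = 39/5.

39/5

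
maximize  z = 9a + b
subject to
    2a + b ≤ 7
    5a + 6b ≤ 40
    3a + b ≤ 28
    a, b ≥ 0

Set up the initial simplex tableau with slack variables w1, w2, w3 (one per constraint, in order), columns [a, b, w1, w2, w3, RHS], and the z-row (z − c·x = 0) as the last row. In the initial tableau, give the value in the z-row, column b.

-1

The z-row carries the negated objective coefficients: the b entry is -1.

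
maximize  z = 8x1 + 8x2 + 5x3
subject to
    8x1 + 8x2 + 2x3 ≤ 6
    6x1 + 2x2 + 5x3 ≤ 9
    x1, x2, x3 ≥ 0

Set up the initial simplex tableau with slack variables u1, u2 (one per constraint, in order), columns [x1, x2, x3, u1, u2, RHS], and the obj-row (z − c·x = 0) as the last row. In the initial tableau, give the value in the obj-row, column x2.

-8

The obj-row carries the negated objective coefficients: the x2 entry is -8.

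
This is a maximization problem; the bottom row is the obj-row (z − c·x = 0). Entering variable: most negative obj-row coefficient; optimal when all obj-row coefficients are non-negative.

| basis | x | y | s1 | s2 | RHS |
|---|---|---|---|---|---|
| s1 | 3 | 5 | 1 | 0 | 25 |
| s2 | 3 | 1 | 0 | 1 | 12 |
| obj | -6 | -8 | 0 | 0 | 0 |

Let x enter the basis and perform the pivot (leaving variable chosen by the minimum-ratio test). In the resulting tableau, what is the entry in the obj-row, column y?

-6

Ratio test on column x — row 1: 25/3 = 25/3; row 2: 12/3 = 4. Minimum is 4 at row 2 (s2 leaves); pivot element 3.
Divide row 2 by 3; eliminate column x from the other rows.
obj-row update in column y: -8 − (-6)·(1/3) = -6.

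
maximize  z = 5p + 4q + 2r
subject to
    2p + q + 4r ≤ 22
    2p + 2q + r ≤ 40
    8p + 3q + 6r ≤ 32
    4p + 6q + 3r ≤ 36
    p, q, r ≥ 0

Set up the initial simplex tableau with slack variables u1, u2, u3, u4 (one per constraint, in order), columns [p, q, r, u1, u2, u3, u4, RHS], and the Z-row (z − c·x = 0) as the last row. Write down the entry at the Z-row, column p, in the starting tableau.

-5

The Z-row carries the negated objective coefficients: the p entry is -5.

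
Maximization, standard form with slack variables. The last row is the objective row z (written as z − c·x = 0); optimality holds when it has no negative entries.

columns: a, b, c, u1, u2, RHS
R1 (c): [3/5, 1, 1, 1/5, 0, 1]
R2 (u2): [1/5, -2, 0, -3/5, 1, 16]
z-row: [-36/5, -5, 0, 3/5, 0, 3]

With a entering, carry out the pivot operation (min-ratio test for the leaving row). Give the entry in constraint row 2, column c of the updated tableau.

Ratio test on column a — row 1: 1/(3/5) = 5/3; row 2: 16/(1/5) = 80. Minimum is 5/3 at row 1 (c leaves); pivot element 3/5.
Divide row 1 by 3/5; eliminate column a from the other rows.
Row 2 update in column c: 0 − (1/5)·(5/3) = -1/3.

-1/3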